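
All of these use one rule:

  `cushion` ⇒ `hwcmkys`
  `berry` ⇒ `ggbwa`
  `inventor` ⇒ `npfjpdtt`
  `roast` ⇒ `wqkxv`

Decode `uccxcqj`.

passage

Shifts by position in cushion: pos 0: c→h (+5), pos 1: u→w (+2), pos 2: s→c (+10), pos 3: h→m (+5), pos 4: i→k (+2), pos 5: o→y (+10) — repeating every 3. It's a Vigenère-style cipher with numeric key [5,2,10]: position i shifts by key[i mod 3].
Reversing it on uccxcqj: u−5=p, c−2=a, c−10=s, x−5=s, c−2=a, q−10=g, j−5=e.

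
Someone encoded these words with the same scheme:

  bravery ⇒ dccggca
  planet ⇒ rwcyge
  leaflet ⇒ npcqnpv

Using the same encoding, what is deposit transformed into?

Shifts by position in bravery: pos 0: b→d (+2), pos 1: r→c (+11), pos 2: a→c (+2), pos 3: v→g (+11) — repeating every 2. The shifts repeat in a cycle of length 2: positions 0,1,… shift by +2, +11, then the pattern repeats.
On deposit: d+2=f, e+11=p, p+2=r, o+11=z, s+2=u, i+11=t, t+2=v.

fprzutv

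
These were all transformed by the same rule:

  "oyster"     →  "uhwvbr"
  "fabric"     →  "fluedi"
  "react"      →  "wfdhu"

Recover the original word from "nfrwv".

stock

Read the word backwards and shift each letter +3.
Reversing it on nfrwv: shift back: n−3=k, f−3=c, r−3=o, w−3=t, v−3=s → kcots; then reverse → stock.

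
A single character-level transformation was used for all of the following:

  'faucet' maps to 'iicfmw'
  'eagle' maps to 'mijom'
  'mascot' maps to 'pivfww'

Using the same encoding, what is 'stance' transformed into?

The shift depends on letter class: consonant f→i is +3, but vowel a→i is +8. Two shifts are in play — +8 for a/e/i/o/u, +3 for every other letter.
For stance: s(cons)+3=v, t(cons)+3=w, a(vowel)+8=i, n(cons)+3=q, c(cons)+3=f, e(vowel)+8=m.

vwiqfm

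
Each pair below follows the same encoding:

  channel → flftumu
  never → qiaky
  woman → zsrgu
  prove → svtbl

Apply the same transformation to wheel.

zljks

Letter i (0-indexed) is shifted by i+3, so successive shifts are 3, 4, 5, ….
Applying it to wheel: w+3=z, h+4=l, e+5=j, e+6=k, l+7=s.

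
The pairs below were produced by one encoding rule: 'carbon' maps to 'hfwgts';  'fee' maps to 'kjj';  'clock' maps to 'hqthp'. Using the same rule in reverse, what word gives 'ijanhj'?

This is a Caesar cipher with shift 5.
Undoing it on ijanhj: i−5=d, j−5=e, a−5=v, n−5=i, h−5=c, j−5=e.

device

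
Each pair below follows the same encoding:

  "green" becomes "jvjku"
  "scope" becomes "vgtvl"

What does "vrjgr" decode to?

In green: g→j is +3, r→v is +4, e→j is +5, e→k is +6 — the shift increases by 1 each position. Each letter shifts forward by (position + 3), i.e. 3, 4, 5, … — the shift grows by one for each successive letter.
Reversing it on vrjgr: v−3=s, r−4=n, j−5=e, g−6=a, r−7=k.

sneak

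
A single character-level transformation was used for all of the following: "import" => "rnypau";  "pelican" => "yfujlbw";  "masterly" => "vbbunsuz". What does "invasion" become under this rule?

Shifts by position in import: pos 0: i→r (+9), pos 1: m→n (+1), pos 2: p→y (+9), pos 3: o→p (+1) — repeating every 2. It's a Vigenère-style cipher with numeric key [9,1]: position i shifts by key[i mod 2].
Applying it to invasion: i+9=r, n+1=o, v+9=e, a+1=b, s+9=b, i+1=j, o+9=x, n+1=o.

roebbjxo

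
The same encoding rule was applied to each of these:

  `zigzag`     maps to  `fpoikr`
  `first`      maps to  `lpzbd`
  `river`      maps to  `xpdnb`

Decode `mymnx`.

green

Each letter shifts forward by (position + 6), i.e. 6, 7, 8, … — the shift grows by one for each successive letter.
Reversing it on mymnx: m−6=g, y−7=r, m−8=e, n−9=e, x−10=n.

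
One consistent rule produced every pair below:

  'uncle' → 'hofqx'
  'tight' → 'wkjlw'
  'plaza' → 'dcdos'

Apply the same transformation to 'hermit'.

wlpuhk

Two steps: reverse the string, then apply a Caesar shift of +3.
Applying it to hermit: reverse → timreh; then shift: t+3=w, i+3=l, m+3=p, r+3=u, e+3=h, h+3=k.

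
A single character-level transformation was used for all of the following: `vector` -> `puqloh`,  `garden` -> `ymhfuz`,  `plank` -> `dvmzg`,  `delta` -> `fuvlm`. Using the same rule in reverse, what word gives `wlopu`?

stove

Each letter's alphabet position (a=0..z=25) is mapped through 15·x+12 mod 26 — an affine cipher.
Undoing it on wlopu: w(22)→7·(22−12)≡18=s; l(11)→7·(11−12)≡19=t; o(14)→7·(14−12)≡14=o; p(15)→7·(15−12)≡21=v; u(20)→7·(20−12)≡4=e (all mod 26).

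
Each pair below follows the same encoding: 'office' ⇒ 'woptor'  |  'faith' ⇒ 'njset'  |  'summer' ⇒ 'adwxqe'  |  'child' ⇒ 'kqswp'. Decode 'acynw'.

In office: o→w is +8, f→o is +9, f→p is +10, i→t is +11 — the shift increases by 1 each position. Letter i (0-indexed) is shifted by i+8, so successive shifts are 8, 9, 10, ….
Reversing it on acynw: a−8=s, c−9=t, y−10=o, n−11=c, w−12=k.

stock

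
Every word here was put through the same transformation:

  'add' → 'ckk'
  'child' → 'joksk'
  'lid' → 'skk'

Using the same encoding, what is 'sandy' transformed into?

zcukf

The shift depends on letter class: consonant d→k is +7, but vowel a→c is +2. Vowels shift forward by 2 and consonants shift forward by 7.
Applying it to sandy: s(cons)+7=z, a(vowel)+2=c, n(cons)+7=u, d(cons)+7=k, y(cons)+7=f.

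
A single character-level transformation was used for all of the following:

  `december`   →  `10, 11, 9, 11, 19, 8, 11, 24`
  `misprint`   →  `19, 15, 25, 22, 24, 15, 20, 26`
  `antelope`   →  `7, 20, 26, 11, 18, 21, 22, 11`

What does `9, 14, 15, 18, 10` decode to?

child

Each letter is replaced by its alphabet position (a=1..z=26) + 6.
Reversing it on 9, 14, 15, 18, 10: 9→(9−6)÷1=3=c, 14→(14−6)÷1=8=h, 15→(15−6)÷1=9=i, 18→(18−6)÷1=12=l, 10→(10−6)÷1=4=d.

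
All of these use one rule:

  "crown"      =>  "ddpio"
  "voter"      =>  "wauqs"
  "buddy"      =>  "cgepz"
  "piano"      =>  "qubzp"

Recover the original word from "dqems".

Shifts by position in crown: pos 0: c→d (+1), pos 1: r→d (+12), pos 2: o→p (+1), pos 3: w→i (+12) — repeating every 2. It's a Vigenère-style cipher with numeric key [1,12]: position i shifts by key[i mod 2].
Decoding dqems: d−1=c, q−12=e, e−1=d, m−12=a, s−1=r.

cedar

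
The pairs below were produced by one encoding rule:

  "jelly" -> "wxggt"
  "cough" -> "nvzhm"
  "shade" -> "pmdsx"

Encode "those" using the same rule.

Treating letters as 0–25, the rule is x ↦ 5x + 3 (mod 26).
On those: t(19)→5·19+3≡20=u; h(7)→5·7+3≡12=m; o(14)→5·14+3≡21=v; s(18)→5·18+3≡15=p; e(4)→5·4+3≡23=x (all mod 26).

umvpx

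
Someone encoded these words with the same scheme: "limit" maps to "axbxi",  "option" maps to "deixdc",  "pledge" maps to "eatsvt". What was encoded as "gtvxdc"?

region

Compare letters: l→a is +15, i→x is +15, m→b is +15 — a constant shift. This is a Caesar cipher with shift 15.
Decoding gtvxdc: g−15=r, t−15=e, v−15=g, x−15=i, d−15=o, c−15=n.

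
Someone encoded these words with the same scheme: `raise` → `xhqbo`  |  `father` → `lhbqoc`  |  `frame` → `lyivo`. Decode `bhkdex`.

vacuum

In raise: r→x is +6, a→h is +7, i→q is +8, s→b is +9 — the shift increases by 1 each position. Letter i (0-indexed) is shifted by i+6, so successive shifts are 6, 7, 8, ….
Undoing it on bhkdex: b−6=v, h−7=a, k−8=c, d−9=u, e−10=u, x−11=m.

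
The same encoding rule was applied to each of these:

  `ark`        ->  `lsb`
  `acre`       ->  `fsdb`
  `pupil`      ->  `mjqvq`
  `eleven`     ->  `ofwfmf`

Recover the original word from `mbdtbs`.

The output letters match the input read backwards, each shifted +1: ark reversed is kra. The word is reversed, then every letter is shifted forward by 1.
Decoding mbdtbs: shift back: m−1=l, b−1=a, d−1=c, t−1=s, b−1=a, s−1=r → lacsar; then reverse → rascal.

rascal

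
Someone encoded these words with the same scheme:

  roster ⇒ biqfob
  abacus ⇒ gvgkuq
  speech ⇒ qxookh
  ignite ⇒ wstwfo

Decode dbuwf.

fruit

r(17)→b(1) and o(14)→i(8) fit y≡15x+6 (mod 26); the inverse of 15 mod 26 is 7. Treating letters as 0–25, the rule is x ↦ 15x + 6 (mod 26).
Decoding dbuwf: d(3)→7·(3−6)≡5=f; b(1)→7·(1−6)≡17=r; u(20)→7·(20−6)≡20=u; w(22)→7·(22−6)≡8=i; f(5)→7·(5−6)≡19=t (all mod 26).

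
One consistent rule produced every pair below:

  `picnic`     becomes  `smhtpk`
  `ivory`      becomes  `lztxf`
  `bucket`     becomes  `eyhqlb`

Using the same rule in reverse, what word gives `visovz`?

senior

In picnic: p→s is +3, i→m is +4, c→h is +5, n→t is +6 — the shift increases by 1 each position. The shift increases by 1 at each position, starting from +3: 3, 4, 5, ….
Decoding visovz: v−3=s, i−4=e, s−5=n, o−6=i, v−7=o, z−8=r.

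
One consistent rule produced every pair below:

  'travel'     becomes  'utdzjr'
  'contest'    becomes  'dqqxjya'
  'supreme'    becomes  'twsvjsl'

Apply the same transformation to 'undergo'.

In travel: t→u is +1, r→t is +2, a→d is +3, v→z is +4 — the shift increases by 1 each position. Each letter shifts forward by (position + 1), i.e. 1, 2, 3, … — the shift grows by one for each successive letter.
For undergo: u+1=v, n+2=p, d+3=g, e+4=i, r+5=w, g+6=m, o+7=v.

vpgiwmv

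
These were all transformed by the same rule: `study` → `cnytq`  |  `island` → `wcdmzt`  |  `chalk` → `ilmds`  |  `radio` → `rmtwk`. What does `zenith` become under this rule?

s(18)→c(2) and t(19)→n(13) fit y≡11x+12 (mod 26); the inverse of 11 mod 26 is 19. This is an affine cipher: with a=0,…,z=25, each position x becomes (11x+12) mod 26.
For zenith: z(25)→11·25+12≡1=b; e(4)→11·4+12≡4=e; n(13)→11·13+12≡25=z; i(8)→11·8+12≡22=w; t(19)→11·19+12≡13=n; h(7)→11·7+12≡11=l (all mod 26).

bezwnl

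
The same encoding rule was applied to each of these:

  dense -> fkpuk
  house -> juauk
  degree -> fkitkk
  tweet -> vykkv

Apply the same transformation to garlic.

igtnoe

The shift depends on letter class: consonant d→f is +2, but vowel e→k is +6. The rule splits by letter class: vowels +6, consonants +2.
On garlic: g(cons)+2=i, a(vowel)+6=g, r(cons)+2=t, l(cons)+2=n, i(vowel)+6=o, c(cons)+2=e.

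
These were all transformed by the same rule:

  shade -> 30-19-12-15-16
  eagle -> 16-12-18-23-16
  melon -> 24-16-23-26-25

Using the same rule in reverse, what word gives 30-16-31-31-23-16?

s is letter #19 and maps to 30: an offset of 11. Each letter is replaced by its alphabet position (a=1..z=26) + 11.
Decoding 30-16-31-31-23-16: 30→(30−11)÷1=19=s, 16→(16−11)÷1=5=e, 31→(31−11)÷1=20=t, 31→(31−11)÷1=20=t, 23→(23−11)÷1=12=l, 16→(16−11)÷1=5=e.

settle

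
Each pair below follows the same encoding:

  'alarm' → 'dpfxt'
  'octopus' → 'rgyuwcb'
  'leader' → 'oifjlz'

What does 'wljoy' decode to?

their

In alarm: a→d is +3, l→p is +4, a→f is +5, r→x is +6 — the shift increases by 1 each position. Letter i (0-indexed) is shifted by i+3, so successive shifts are 3, 4, 5, ….
Undoing it on wljoy: w−3=t, l−4=h, j−5=e, o−6=i, y−7=r.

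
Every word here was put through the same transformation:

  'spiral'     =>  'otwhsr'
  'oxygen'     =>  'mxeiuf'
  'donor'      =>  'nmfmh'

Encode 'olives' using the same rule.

s(18)→o(14) and p(15)→t(19) fit y≡7x+18 (mod 26); the inverse of 7 mod 26 is 15. Treating letters as 0–25, the rule is x ↦ 7x + 18 (mod 26).
On olives: o(14)→7·14+18≡12=m; l(11)→7·11+18≡17=r; i(8)→7·8+18≡22=w; v(21)→7·21+18≡9=j; e(4)→7·4+18≡20=u; s(18)→7·18+18≡14=o (all mod 26).

mrwjuo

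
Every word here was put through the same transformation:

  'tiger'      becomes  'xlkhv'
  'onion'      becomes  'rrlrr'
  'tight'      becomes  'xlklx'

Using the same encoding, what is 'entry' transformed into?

hrxvc

The shift depends on letter class: consonant t→x is +4, but vowel i→l is +3. Two shifts are in play — +3 for a/e/i/o/u, +4 for every other letter.
On entry: e(vowel)+3=h, n(cons)+4=r, t(cons)+4=x, r(cons)+4=v, y(cons)+4=c.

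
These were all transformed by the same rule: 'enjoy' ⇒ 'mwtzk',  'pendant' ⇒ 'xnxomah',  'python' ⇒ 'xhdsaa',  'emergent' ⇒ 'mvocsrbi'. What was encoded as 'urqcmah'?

migrant

In enjoy: e→m is +8, n→w is +9, j→t is +10, o→z is +11 — the shift increases by 1 each position. Letter i (0-indexed) is shifted by i+8, so successive shifts are 8, 9, 10, ….
Decoding urqcmah: u−8=m, r−9=i, q−10=g, c−11=r, m−12=a, a−13=n, h−14=t.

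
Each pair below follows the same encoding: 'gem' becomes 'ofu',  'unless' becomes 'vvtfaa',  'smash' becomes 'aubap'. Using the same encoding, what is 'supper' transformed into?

avxxfz

The shift depends on letter class: consonant g→o is +8, but vowel e→f is +1. Two shifts are in play — +1 for a/e/i/o/u, +8 for every other letter.
For supper: s(cons)+8=a, u(vowel)+1=v, p(cons)+8=x, p(cons)+8=x, e(vowel)+1=f, r(cons)+8=z.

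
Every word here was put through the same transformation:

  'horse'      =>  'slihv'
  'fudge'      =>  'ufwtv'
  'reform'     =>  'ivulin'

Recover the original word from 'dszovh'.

Each pair mirrors across the alphabet (h↔s, o↔l, r↔i): positions sum to 25. Letters are reflected about the middle of the alphabet (position → 25−position): Atbash.
Reversing it on dszovh: d↔w, s↔h, z↔a, o↔l, v↔e, h↔s.

whales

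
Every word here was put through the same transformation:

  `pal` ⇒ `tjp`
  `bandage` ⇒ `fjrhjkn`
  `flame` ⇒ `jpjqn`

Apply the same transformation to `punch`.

The shift depends on letter class: consonant p→t is +4, but vowel a→j is +9. Two shifts are in play — +9 for a/e/i/o/u, +4 for every other letter.
For punch: p(cons)+4=t, u(vowel)+9=d, n(cons)+4=r, c(cons)+4=g, h(cons)+4=l.

tdrgl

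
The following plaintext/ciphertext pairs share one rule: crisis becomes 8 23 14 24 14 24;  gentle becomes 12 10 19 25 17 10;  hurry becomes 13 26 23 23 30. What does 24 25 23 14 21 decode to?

strip

c is letter #3 and maps to 8: an offset of 5. The number is (letter's place in the alphabet, a=1) + 5.
Reversing it on 24 25 23 14 21: 24→(24−5)÷1=19=s, 25→(25−5)÷1=20=t, 23→(23−5)÷1=18=r, 14→(14−5)÷1=9=i, 21→(21−5)÷1=16=p.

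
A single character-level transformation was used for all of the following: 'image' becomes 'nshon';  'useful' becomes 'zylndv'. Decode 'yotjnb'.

In image: i→n is +5, m→s is +6, a→h is +7, g→o is +8 — the shift increases by 1 each position. Letter i (0-indexed) is shifted by i+5, so successive shifts are 5, 6, 7, ….
Decoding yotjnb: y−5=t, o−6=i, t−7=m, j−8=b, n−9=e, b−10=r.

timber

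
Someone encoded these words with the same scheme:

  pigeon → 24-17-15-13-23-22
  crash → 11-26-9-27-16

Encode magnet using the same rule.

Each letter is replaced by its alphabet position (a=1..z=26) + 8.
Applying it to magnet: m=13→21, a=1→9, g=7→15, n=14→22, e=5→13, t=20→28.

21-9-15-22-13-28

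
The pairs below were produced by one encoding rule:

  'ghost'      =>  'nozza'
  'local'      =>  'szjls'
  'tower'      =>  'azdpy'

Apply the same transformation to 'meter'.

tpapy

The shift depends on letter class: consonant g→n is +7, but vowel o→z is +11. The rule splits by letter class: vowels +11, consonants +7.
On meter: m(cons)+7=t, e(vowel)+11=p, t(cons)+7=a, e(vowel)+11=p, r(cons)+7=y.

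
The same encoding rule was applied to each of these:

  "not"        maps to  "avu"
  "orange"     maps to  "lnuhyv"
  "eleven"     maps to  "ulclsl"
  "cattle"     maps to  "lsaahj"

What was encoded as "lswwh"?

apple

Read the word backwards and shift each letter +7.
Reversing it on lswwh: shift back: l−7=e, s−7=l, w−7=p, w−7=p, h−7=a → elppa; then reverse → apple.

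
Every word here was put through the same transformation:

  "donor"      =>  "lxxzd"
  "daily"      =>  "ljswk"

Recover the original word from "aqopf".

In donor: d→l is +8, o→x is +9, n→x is +10, o→z is +11 — the shift increases by 1 each position. The shift increases by 1 at each position, starting from +8: 8, 9, 10, ….
Undoing it on aqopf: a−8=s, q−9=h, o−10=e, p−11=e, f−12=t.

sheet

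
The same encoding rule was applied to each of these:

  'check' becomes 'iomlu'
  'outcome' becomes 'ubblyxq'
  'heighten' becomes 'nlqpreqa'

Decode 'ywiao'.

In check: c→i is +6, h→o is +7, e→m is +8, c→l is +9 — the shift increases by 1 each position. Each letter shifts forward by (position + 6), i.e. 6, 7, 8, … — the shift grows by one for each successive letter.
Decoding ywiao: y−6=s, w−7=p, i−8=a, a−9=r, o−10=e.

spare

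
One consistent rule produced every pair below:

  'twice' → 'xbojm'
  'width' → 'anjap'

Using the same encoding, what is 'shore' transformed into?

wmuym

In twice: t→x is +4, w→b is +5, i→o is +6, c→j is +7 — the shift increases by 1 each position. The shift increases by 1 at each position, starting from +4: 4, 5, 6, ….
For shore: s+4=w, h+5=m, o+6=u, r+7=y, e+8=m.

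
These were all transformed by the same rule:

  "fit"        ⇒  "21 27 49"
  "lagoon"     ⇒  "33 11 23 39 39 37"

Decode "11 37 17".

Each letter becomes 2×(its alphabet position, a=1..z=26) + 9.
Decoding 11 37 17: 11→(11−9)÷2=1=a, 37→(37−9)÷2=14=n, 17→(17−9)÷2=4=d.

and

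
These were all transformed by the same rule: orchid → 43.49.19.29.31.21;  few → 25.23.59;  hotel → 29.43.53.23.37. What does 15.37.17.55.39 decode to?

o(#15)→43 and r(#18)→49: differences scale by 2, so n = 2·pos + 13. Each letter becomes 2×(its alphabet position, a=1..z=26) + 13.
Reversing it on 15.37.17.55.39: 15→(15−13)÷2=1=a, 37→(37−13)÷2=12=l, 17→(17−13)÷2=2=b, 55→(55−13)÷2=21=u, 39→(39−13)÷2=13=m.

album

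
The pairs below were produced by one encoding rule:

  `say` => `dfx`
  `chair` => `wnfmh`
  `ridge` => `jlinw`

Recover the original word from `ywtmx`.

short

Two steps: reverse the string, then apply a Caesar shift of +5.
Reversing it on ywtmx: shift back: y−5=t, w−5=r, t−5=o, m−5=h, x−5=s → trohs; then reverse → short.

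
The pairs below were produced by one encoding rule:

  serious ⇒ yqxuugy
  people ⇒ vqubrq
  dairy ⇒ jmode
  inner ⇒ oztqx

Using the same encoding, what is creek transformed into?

idkqq

The shifts repeat in a cycle of length 2: positions 0,1,… shift by +6, +12, then the pattern repeats.
On creek: c+6=i, r+12=d, e+6=k, e+12=q, k+6=q.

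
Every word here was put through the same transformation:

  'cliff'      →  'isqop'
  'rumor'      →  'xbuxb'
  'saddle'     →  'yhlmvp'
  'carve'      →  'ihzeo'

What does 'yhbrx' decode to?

In cliff: c→i is +6, l→s is +7, i→q is +8, f→o is +9 — the shift increases by 1 each position. Each letter shifts forward by (position + 6), i.e. 6, 7, 8, … — the shift grows by one for each successive letter.
Decoding yhbrx: y−6=s, h−7=a, b−8=t, r−9=i, x−10=n.

satin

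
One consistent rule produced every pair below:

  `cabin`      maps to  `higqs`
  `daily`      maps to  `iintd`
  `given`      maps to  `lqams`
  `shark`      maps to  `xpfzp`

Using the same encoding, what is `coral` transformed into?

Shifts by position in cabin: pos 0: c→h (+5), pos 1: a→i (+8), pos 2: b→g (+5), pos 3: i→q (+8) — repeating every 2. A repeating key of period 2 is used — shifts +5, +8 over and over.
Applying it to coral: c+5=h, o+8=w, r+5=w, a+8=i, l+5=q.

hwwiq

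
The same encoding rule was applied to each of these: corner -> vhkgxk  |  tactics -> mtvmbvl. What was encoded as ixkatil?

Compare letters: c→v is +19, o→h is +19, r→k is +19 — a constant shift. Each letter is shifted forward by 19 in the alphabet (a Caesar shift of +19).
Decoding ixkatil: i−19=p, x−19=e, k−19=r, a−19=h, t−19=a, i−19=p, l−19=s.

perhaps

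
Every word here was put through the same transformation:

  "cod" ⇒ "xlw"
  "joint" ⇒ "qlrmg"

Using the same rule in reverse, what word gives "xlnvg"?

Each pair mirrors across the alphabet (c↔x, o↔l, d↔w): positions sum to 25. Letters are reflected about the middle of the alphabet (position → 25−position): Atbash.
Decoding xlnvg: x↔c, l↔o, n↔m, v↔e, g↔t.

comet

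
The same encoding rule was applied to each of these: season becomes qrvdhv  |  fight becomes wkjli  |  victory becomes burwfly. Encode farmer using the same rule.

uhpudi

The output letters match the input read backwards, each shifted +3: season reversed is nosaes. Two steps: reverse the string, then apply a Caesar shift of +3.
On farmer: reverse → remraf; then shift: r+3=u, e+3=h, m+3=p, r+3=u, a+3=d, f+3=i.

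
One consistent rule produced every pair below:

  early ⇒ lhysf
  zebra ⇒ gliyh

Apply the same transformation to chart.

johya

Compare letters: e→l is +7, a→h is +7, r→y is +7 — a constant shift. Every letter moves 7 places later in the alphabet, wrapping around z→a.
Applying it to chart: c+7=j, h+7=o, a+7=h, r+7=y, t+7=a.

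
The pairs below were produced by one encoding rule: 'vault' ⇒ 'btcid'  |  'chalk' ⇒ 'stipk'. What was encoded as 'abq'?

The output letters match the input read backwards, each shifted +8: vault reversed is tluav. The word is reversed, then every letter is shifted forward by 8.
Decoding abq: shift back: a−8=s, b−8=t, q−8=i → sti; then reverse → its.

its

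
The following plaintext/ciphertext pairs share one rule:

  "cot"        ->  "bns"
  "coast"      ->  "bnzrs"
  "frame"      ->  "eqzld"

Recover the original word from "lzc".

mad

Compare letters: c→b is +25, o→n is +25, t→s is +25 — a constant shift. It's a constant shift of +25 (ROT25).
Decoding lzc: l−25=m, z−25=a, c−25=d.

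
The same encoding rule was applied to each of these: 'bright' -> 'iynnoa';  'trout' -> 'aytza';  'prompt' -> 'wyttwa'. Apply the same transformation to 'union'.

The shift depends on letter class: consonant b→i is +7, but vowel i→n is +5. The rule splits by letter class: vowels +5, consonants +7.
On union: u(vowel)+5=z, n(cons)+7=u, i(vowel)+5=n, o(vowel)+5=t, n(cons)+7=u.

zuntu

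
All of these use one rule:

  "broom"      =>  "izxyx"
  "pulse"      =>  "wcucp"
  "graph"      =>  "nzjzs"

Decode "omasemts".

In broom: b→i is +7, r→z is +8, o→x is +9, o→y is +10 — the shift increases by 1 each position. Each letter shifts forward by (position + 7), i.e. 7, 8, 9, … — the shift grows by one for each successive letter.
Undoing it on omasemts: o−7=h, m−8=e, a−9=r, s−10=i, e−11=t, m−12=a, t−13=g, s−14=e.

heritage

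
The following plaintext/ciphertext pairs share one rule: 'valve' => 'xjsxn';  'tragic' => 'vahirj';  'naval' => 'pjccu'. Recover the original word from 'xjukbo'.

vanish

The shifts repeat in a cycle of length 3: positions 0,1,… shift by +2, +9, +7, then the pattern repeats.
Reversing it on xjukbo: x−2=v, j−9=a, u−7=n, k−2=i, b−9=s, o−7=h.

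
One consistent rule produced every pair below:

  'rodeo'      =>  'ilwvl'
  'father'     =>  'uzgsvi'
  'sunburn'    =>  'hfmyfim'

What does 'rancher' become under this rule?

Each pair mirrors across the alphabet (r↔i, o↔l, d↔w): positions sum to 25. Each letter is replaced by its mirror in the alphabet: a↔z, b↔y, c↔x, and so on (the Atbash cipher).
For rancher: r↔i, a↔z, n↔m, c↔x, h↔s, e↔v, r↔i.

izmxsvi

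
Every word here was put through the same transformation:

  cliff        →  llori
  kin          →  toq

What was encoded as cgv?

paw

Two steps: reverse the string, then apply a Caesar shift of +6.
Reversing it on cgv: shift back: c−6=w, g−6=a, v−6=p → wap; then reverse → paw.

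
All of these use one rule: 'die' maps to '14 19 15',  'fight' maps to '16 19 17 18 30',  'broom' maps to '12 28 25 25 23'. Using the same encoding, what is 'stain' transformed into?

Letters become their 1-based position plus 10 (so a→11, b→12, …).
Applying it to stain: s=19→29, t=20→30, a=1→11, i=9→19, n=14→24.

29 30 11 19 24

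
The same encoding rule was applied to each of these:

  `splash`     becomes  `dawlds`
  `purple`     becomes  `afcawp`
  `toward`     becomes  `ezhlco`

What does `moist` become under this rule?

xztde

Each letter is shifted forward by 11 in the alphabet (a Caesar shift of +11).
Applying it to moist: m+11=x, o+11=z, i+11=t, s+11=d, t+11=e.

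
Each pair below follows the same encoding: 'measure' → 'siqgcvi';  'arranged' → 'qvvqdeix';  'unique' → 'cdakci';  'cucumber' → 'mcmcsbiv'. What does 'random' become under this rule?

vqdxos

Each letter's alphabet position (a=0..z=25) is mapped through 11·x+16 mod 26 — an affine cipher.
Applying it to random: r(17)→11·17+16≡21=v; a(0)→11·0+16≡16=q; n(13)→11·13+16≡3=d; d(3)→11·3+16≡23=x; o(14)→11·14+16≡14=o; m(12)→11·12+16≡18=s (all mod 26).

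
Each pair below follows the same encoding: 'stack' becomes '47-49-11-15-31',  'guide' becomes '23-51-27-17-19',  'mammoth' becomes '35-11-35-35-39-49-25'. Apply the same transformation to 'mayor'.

35-11-59-39-45

The formula is n = 2×(alphabet index, a=1) + 9.
On mayor: m=13→35, a=1→11, y=25→59, o=15→39, r=18→45.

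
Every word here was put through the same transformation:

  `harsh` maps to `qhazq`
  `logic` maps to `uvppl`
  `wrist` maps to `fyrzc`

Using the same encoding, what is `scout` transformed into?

Shifts by position in harsh: pos 0: h→q (+9), pos 1: a→h (+7), pos 2: r→a (+9), pos 3: s→z (+7) — repeating every 2. It's a Vigenère-style cipher with numeric key [9,7]: position i shifts by key[i mod 2].
For scout: s+9=b, c+7=j, o+9=x, u+7=b, t+9=c.

bjxbc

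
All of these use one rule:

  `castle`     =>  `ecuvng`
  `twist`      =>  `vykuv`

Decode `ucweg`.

Compare letters: c→e is +2, a→c is +2, s→u is +2 — a constant shift. Every letter moves 2 places later in the alphabet, wrapping around z→a.
Decoding ucweg: u−2=s, c−2=a, w−2=u, e−2=c, g−2=e.

sauce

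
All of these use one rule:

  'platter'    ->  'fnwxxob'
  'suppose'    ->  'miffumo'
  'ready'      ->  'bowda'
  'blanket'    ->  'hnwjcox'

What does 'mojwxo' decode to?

senate

p(15)→f(5) and l(11)→n(13) fit y≡11x+22 (mod 26); the inverse of 11 mod 26 is 19. Each letter's alphabet position (a=0..z=25) is mapped through 11·x+22 mod 26 — an affine cipher.
Undoing it on mojwxo: m(12)→19·(12−22)≡18=s; o(14)→19·(14−22)≡4=e; j(9)→19·(9−22)≡13=n; w(22)→19·(22−22)≡0=a; x(23)→19·(23−22)≡19=t; o(14)→19·(14−22)≡4=e (all mod 26).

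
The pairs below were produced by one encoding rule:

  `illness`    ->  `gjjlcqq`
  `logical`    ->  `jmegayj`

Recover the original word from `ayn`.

cap

Compare letters: i→g is +24, l→j is +24, l→j is +24 — a constant shift. This is a Caesar cipher with shift 24.
Undoing it on ayn: a−24=c, y−24=a, n−24=p.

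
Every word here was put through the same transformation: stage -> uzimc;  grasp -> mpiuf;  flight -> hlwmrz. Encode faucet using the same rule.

s(18)→u(20) and t(19)→z(25) fit y≡5x+8 (mod 26); the inverse of 5 mod 26 is 21. This is an affine cipher: with a=0,…,z=25, each position x becomes (5x+8) mod 26.
For faucet: f(5)→5·5+8≡7=h; a(0)→5·0+8≡8=i; u(20)→5·20+8≡4=e; c(2)→5·2+8≡18=s; e(4)→5·4+8≡2=c; t(19)→5·19+8≡25=z (all mod 26).

hiescz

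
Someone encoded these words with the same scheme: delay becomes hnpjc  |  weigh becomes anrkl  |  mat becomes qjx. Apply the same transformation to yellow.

cnppxa

The shift depends on letter class: consonant d→h is +4, but vowel e→n is +9. Two shifts are in play — +9 for a/e/i/o/u, +4 for every other letter.
Applying it to yellow: y(cons)+4=c, e(vowel)+9=n, l(cons)+4=p, l(cons)+4=p, o(vowel)+9=x, w(cons)+4=a.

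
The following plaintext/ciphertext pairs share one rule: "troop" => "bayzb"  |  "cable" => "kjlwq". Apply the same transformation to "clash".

In troop: t→b is +8, r→a is +9, o→y is +10, o→z is +11 — the shift increases by 1 each position. Each letter shifts forward by (position + 8), i.e. 8, 9, 10, … — the shift grows by one for each successive letter.
For clash: c+8=k, l+9=u, a+10=k, s+11=d, h+12=t.

kukdt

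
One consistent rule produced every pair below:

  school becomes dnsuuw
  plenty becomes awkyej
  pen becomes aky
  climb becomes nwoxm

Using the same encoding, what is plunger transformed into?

The shift depends on letter class: consonant s→d is +11, but vowel o→u is +6. The rule splits by letter class: vowels +6, consonants +11.
For plunger: p(cons)+11=a, l(cons)+11=w, u(vowel)+6=a, n(cons)+11=y, g(cons)+11=r, e(vowel)+6=k, r(cons)+11=c.

awayrkc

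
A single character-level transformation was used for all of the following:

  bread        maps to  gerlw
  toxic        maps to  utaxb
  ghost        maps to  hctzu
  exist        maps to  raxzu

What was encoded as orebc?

Treating letters as 0–25, the rule is x ↦ 21x + 11 (mod 26).
Decoding orebc: o(14)→5·(14−11)≡15=p; r(17)→5·(17−11)≡4=e; e(4)→5·(4−11)≡17=r; b(1)→5·(1−11)≡2=c; c(2)→5·(2−11)≡7=h (all mod 26).

perch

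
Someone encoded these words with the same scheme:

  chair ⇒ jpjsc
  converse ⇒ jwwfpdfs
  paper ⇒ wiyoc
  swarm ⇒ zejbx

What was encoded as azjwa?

tramp

In chair: c→j is +7, h→p is +8, a→j is +9, i→s is +10 — the shift increases by 1 each position. Letter i (0-indexed) is shifted by i+7, so successive shifts are 7, 8, 9, ….
Reversing it on azjwa: a−7=t, z−8=r, j−9=a, w−10=m, a−11=p.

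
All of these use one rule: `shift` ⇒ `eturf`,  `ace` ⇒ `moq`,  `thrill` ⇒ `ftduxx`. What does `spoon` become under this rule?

Compare letters: s→e is +12, h→t is +12, i→u is +12 — a constant shift. Every letter moves 12 places later in the alphabet, wrapping around z→a.
On spoon: s+12=e, p+12=b, o+12=a, o+12=a, n+12=z.

ebaaz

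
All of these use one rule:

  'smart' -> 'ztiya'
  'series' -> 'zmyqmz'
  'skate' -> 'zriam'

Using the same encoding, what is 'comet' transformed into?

jwtma

The shift depends on letter class: consonant s→z is +7, but vowel a→i is +8. The rule splits by letter class: vowels +8, consonants +7.
On comet: c(cons)+7=j, o(vowel)+8=w, m(cons)+7=t, e(vowel)+8=m, t(cons)+7=a.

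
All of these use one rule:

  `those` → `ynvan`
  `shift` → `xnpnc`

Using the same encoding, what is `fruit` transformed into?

kxbqc

Letter i (0-indexed) is shifted by i+5, so successive shifts are 5, 6, 7, ….
Applying it to fruit: f+5=k, r+6=x, u+7=b, i+8=q, t+9=c.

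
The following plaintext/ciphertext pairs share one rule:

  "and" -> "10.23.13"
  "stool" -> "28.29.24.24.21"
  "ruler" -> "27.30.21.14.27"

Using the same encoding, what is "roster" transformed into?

The number is (letter's place in the alphabet, a=1) + 9.
For roster: r=18→27, o=15→24, s=19→28, t=20→29, e=5→14, r=18→27.

27.24.28.29.14.27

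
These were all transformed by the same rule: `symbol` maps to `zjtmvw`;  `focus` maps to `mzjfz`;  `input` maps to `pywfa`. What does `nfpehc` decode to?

Shifts by position in symbol: pos 0: s→z (+7), pos 1: y→j (+11), pos 2: m→t (+7), pos 3: b→m (+11) — repeating every 2. A repeating key of period 2 is used — shifts +7, +11 over and over.
Undoing it on nfpehc: n−7=g, f−11=u, p−7=i, e−11=t, h−7=a, c−11=r.

guitar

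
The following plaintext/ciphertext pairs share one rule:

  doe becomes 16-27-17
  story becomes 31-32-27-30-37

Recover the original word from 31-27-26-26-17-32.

d is letter #4 and maps to 16: an offset of 12. Each letter is replaced by its alphabet position (a=1..z=26) + 12.
Reversing it on 31-27-26-26-17-32: 31→(31−12)÷1=19=s, 27→(27−12)÷1=15=o, 26→(26−12)÷1=14=n, 26→(26−12)÷1=14=n, 17→(17−12)÷1=5=e, 32→(32−12)÷1=20=t.

sonnet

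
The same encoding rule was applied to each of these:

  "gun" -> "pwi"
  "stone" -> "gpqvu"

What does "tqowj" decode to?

The output letters match the input read backwards, each shifted +2: gun reversed is nug. Two steps: reverse the string, then apply a Caesar shift of +2.
Decoding tqowj: shift back: t−2=r, q−2=o, o−2=m, w−2=u, j−2=h → romuh; then reverse → humor.

humor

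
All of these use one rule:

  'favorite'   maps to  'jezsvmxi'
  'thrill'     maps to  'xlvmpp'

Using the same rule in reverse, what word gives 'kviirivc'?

Each letter is shifted forward by 4 in the alphabet (a Caesar shift of +4).
Decoding kviirivc: k−4=g, v−4=r, i−4=e, i−4=e, r−4=n, i−4=e, v−4=r, c−4=y.

greenery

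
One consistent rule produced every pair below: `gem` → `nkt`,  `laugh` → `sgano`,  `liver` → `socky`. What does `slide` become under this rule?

zsokk

The shift depends on letter class: consonant g→n is +7, but vowel e→k is +6. Two shifts are in play — +6 for a/e/i/o/u, +7 for every other letter.
Applying it to slide: s(cons)+7=z, l(cons)+7=s, i(vowel)+6=o, d(cons)+7=k, e(vowel)+6=k.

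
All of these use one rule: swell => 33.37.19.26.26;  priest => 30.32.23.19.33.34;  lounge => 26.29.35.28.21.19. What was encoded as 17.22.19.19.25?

cheek

The number is (letter's place in the alphabet, a=1) + 14.
Undoing it on 17.22.19.19.25: 17→(17−14)÷1=3=c, 22→(22−14)÷1=8=h, 19→(19−14)÷1=5=e, 19→(19−14)÷1=5=e, 25→(25−14)÷1=11=k.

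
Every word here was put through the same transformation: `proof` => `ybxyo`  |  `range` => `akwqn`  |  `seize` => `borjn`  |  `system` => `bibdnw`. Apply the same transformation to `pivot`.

Shifts by position in proof: pos 0: p→y (+9), pos 1: r→b (+10), pos 2: o→x (+9), pos 3: o→y (+10) — repeating every 2. The shifts repeat in a cycle of length 2: positions 0,1,… shift by +9, +10, then the pattern repeats.
On pivot: p+9=y, i+10=s, v+9=e, o+10=y, t+9=c.

yseyc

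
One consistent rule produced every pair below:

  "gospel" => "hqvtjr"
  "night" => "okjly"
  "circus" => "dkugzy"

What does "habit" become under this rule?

In gospel: g→h is +1, o→q is +2, s→v is +3, p→t is +4 — the shift increases by 1 each position. The shift increases by 1 at each position, starting from +1: 1, 2, 3, ….
On habit: h+1=i, a+2=c, b+3=e, i+4=m, t+5=y.

icemy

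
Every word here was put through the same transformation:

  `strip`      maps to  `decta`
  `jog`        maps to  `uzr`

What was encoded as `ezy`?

Compare letters: s→d is +11, t→e is +11, r→c is +11 — a constant shift. This is a Caesar cipher with shift 11.
Reversing it on ezy: e−11=t, z−11=o, y−11=n.

ton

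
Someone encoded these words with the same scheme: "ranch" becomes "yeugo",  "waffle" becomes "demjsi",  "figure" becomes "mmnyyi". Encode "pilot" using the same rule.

wmssa

Shifts by position in ranch: pos 0: r→y (+7), pos 1: a→e (+4), pos 2: n→u (+7), pos 3: c→g (+4) — repeating every 2. A repeating key of period 2 is used — shifts +7, +4 over and over.
For pilot: p+7=w, i+4=m, l+7=s, o+4=s, t+7=a.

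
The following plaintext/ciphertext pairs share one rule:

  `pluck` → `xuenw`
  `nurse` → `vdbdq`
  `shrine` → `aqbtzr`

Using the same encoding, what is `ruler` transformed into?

Each letter shifts forward by (position + 8), i.e. 8, 9, 10, … — the shift grows by one for each successive letter.
For ruler: r+8=z, u+9=d, l+10=v, e+11=p, r+12=d.

zdvpd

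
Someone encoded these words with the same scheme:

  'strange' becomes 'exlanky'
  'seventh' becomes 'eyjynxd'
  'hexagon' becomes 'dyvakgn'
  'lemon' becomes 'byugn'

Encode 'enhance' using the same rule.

yndanmy

s(18)→e(4) and t(19)→x(23) fit y≡19x+0 (mod 26); the inverse of 19 mod 26 is 11. Treating letters as 0–25, the rule is x ↦ 19x + 0 (mod 26).
For enhance: e(4)→19·4+0≡24=y; n(13)→19·13+0≡13=n; h(7)→19·7+0≡3=d; a(0)→19·0+0≡0=a; n(13)→19·13+0≡13=n; c(2)→19·2+0≡12=m; e(4)→19·4+0≡24=y (all mod 26).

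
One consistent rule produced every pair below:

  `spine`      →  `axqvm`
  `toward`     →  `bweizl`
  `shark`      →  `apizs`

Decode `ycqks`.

Compare letters: s→a is +8, p→x is +8, i→q is +8 — a constant shift. Each letter is shifted forward by 8 in the alphabet (a Caesar shift of +8).
Undoing it on ycqks: y−8=q, c−8=u, q−8=i, k−8=c, s−8=k.

quick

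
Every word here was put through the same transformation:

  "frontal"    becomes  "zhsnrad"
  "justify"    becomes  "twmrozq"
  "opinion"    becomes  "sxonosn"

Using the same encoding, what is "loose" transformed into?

f(5)→z(25) and r(17)→h(7) fit y≡5x+0 (mod 26); the inverse of 5 mod 26 is 21. Treating letters as 0–25, the rule is x ↦ 5x + 0 (mod 26).
Applying it to loose: l(11)→5·11+0≡3=d; o(14)→5·14+0≡18=s; o(14)→5·14+0≡18=s; s(18)→5·18+0≡12=m; e(4)→5·4+0≡20=u (all mod 26).

dssmu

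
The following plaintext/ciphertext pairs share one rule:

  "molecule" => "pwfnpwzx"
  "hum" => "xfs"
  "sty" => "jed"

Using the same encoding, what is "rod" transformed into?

ozc

Read the word backwards and shift each letter +11.
For rod: reverse → dor; then shift: d+11=o, o+11=z, r+11=c.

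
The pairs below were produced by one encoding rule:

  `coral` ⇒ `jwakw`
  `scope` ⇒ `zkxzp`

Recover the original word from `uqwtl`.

ninja

In coral: c→j is +7, o→w is +8, r→a is +9, a→k is +10 — the shift increases by 1 each position. The shift increases by 1 at each position, starting from +7: 7, 8, 9, ….
Reversing it on uqwtl: u−7=n, q−8=i, w−9=n, t−10=j, l−11=a.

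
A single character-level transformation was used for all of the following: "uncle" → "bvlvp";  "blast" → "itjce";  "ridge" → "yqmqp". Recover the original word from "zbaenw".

In uncle: u→b is +7, n→v is +8, c→l is +9, l→v is +10 — the shift increases by 1 each position. Each letter shifts forward by (position + 7), i.e. 7, 8, 9, … — the shift grows by one for each successive letter.
Reversing it on zbaenw: z−7=s, b−8=t, a−9=r, e−10=u, n−11=c, w−12=k.

struck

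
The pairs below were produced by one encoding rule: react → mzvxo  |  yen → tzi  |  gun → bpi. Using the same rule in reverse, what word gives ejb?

jog

Compare letters: r→m is +21, e→z is +21, a→v is +21 — a constant shift. This is a Caesar cipher with shift 21.
Undoing it on ejb: e−21=j, j−21=o, b−21=g.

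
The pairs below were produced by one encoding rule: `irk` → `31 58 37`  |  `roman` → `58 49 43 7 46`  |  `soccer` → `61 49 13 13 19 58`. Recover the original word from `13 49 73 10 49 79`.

i(#9)→31 and r(#18)→58: differences scale by 3, so n = 3·pos + 4. With a=1..z=26, the number is 3·pos + 4.
Reversing it on 13 49 73 10 49 79: 13→(13−4)÷3=3=c, 49→(49−4)÷3=15=o, 73→(73−4)÷3=23=w, 10→(10−4)÷3=2=b, 49→(49−4)÷3=15=o, 79→(79−4)÷3=25=y.

cowboy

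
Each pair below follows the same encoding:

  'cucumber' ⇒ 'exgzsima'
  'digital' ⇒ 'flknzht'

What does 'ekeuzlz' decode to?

The shift increases by 1 at each position, starting from +2: 2, 3, 4, ….
Reversing it on ekeuzlz: e−2=c, k−3=h, e−4=a, u−5=p, z−6=t, l−7=e, z−8=r.

chapter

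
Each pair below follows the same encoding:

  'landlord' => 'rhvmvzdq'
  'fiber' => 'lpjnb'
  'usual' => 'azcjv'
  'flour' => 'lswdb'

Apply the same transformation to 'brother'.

In landlord: l→r is +6, a→h is +7, n→v is +8, d→m is +9 — the shift increases by 1 each position. Letter i (0-indexed) is shifted by i+6, so successive shifts are 6, 7, 8, ….
For brother: b+6=h, r+7=y, o+8=w, t+9=c, h+10=r, e+11=p, r+12=d.

hywcrpd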